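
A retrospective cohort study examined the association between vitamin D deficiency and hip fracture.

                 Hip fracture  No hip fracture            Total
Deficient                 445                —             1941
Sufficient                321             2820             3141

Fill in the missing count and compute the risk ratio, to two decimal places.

2.24

The missing cell is in the exposed row: 1941 − 445 = 1496.
So a = 445, b = 1496, c = 321, d = 2820.
RR = [a/(a+b)] / [c/(c+d)] = (445/1941) / (321/3141) = 0.22926/0.10220 = 2.24335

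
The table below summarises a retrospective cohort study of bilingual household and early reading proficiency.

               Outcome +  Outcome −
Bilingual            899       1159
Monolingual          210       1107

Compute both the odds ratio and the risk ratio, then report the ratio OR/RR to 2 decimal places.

Cells: a = 899, b = 1159, c = 210, d = 1107.
OR = (899·1107)/(1159·210) = 995193/243390 = 4.08888
Risk in exposed = 899/2058 = 0.43683; risk in unexposed = 210/1317 = 0.15945; RR = 2.73956
OR/RR = 4.08888 / 2.73956 = 1.49253
The outcome is not rare, so the OR lies further from 1 than the RR.

1.49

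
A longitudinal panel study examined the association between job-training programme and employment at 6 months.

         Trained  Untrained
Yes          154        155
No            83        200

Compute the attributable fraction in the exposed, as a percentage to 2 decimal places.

Reading the table with exposure as columns: a = 154 (Trained, case), b = 83 (Trained, non-case), c = 155 (Untrained, case), d = 200.
Risk in exposed = 154/237 = 0.64979; risk in unexposed = 155/355 = 0.43662.
RR = 0.64979/0.43662 = 1.48823
AR% = (RR − 1)/RR × 100 = (1.48823 − 1)/1.48823 × 100 = 32.8059%

32.81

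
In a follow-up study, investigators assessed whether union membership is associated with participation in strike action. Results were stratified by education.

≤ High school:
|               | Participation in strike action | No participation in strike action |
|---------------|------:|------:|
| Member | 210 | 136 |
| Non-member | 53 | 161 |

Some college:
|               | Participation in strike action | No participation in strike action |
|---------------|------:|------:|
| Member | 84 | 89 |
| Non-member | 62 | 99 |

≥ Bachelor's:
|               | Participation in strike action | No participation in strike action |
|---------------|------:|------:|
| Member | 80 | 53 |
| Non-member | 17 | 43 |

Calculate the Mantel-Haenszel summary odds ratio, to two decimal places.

3.03

OR_MH = Σ(aᵢdᵢ/nᵢ) / Σ(bᵢcᵢ/nᵢ), where nᵢ is the stratum total.
Stratum 1 (≤ High school): n = 560; a·d/n = 210·161/560 = 60.3750; b·c/n = 136·53/560 = 12.8714
Stratum 2 (Some college): n = 334; a·d/n = 84·99/334 = 24.8982; b·c/n = 89·62/334 = 16.5210
Stratum 3 (≥ Bachelor's): n = 193; a·d/n = 80·43/193 = 17.8238; b·c/n = 53·17/193 = 4.6684
OR_MH = (60.3750 + 24.8982 + 17.8238) / (12.8714 + 16.5210 + 4.6684) = 103.0970 / 34.0608 = 3.02685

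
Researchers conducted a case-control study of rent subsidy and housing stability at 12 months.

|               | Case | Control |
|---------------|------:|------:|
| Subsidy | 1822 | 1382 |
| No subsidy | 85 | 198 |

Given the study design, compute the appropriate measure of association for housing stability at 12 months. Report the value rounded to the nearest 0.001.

3.071

Cells: a = 1822, b = 1382, c = 85, d = 198.
This is a case-control study: participants were sampled on outcome status, so risks in the source population cannot be estimated directly — relative risk is not valid here. The odds ratio is the appropriate measure.
OR = (a·d)/(b·c) = (1822 × 198) / (1382 × 85) = 360756 / 117470 = 3.07105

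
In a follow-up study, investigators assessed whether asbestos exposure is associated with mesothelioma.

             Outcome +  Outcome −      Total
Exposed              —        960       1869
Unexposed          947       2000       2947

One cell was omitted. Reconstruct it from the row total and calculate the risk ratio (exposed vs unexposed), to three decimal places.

1.514

The missing cell is in the exposed row: 1869 − 960 = 909.
So a = 909, b = 960, c = 947, d = 2000.
RR = [a/(a+b)] / [c/(c+d)] = (909/1869) / (947/2947) = 0.48636/0.32134 = 1.51351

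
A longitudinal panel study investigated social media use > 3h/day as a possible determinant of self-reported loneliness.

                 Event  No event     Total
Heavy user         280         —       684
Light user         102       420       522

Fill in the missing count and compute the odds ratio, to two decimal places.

The missing cell is in the exposed row: 684 − 280 = 404.
So a = 280, b = 404, c = 102, d = 420.
OR = (a·d)/(b·c) = (280 × 420) / (404 × 102) = 117600 / 41208 = 2.85381

2.85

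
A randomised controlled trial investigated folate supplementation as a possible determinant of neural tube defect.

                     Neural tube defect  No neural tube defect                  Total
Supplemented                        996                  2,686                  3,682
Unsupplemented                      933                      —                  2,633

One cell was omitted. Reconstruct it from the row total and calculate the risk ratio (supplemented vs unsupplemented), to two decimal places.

0.76

The missing cell is in the unexposed row: 2633 − 933 = 1700.
So a = 996, b = 2686, c = 933, d = 1700.
RR = [a/(a+b)] / [c/(c+d)] = (996/3682) / (933/2633) = 0.27051/0.35435 = 0.76339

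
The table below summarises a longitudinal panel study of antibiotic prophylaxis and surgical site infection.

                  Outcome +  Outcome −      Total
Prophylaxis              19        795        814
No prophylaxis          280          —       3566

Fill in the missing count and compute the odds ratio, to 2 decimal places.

0.28

The missing cell is in the unexposed row: 3566 − 280 = 3286.
So a = 19, b = 795, c = 280, d = 3286.
OR = (a·d)/(b·c) = (19 × 3286) / (795 × 280) = 62434 / 222600 = 0.28048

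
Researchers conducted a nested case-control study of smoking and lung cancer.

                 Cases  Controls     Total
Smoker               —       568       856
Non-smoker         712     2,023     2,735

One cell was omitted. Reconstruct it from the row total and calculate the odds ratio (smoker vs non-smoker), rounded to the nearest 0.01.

The missing cell is in the exposed row: 856 − 568 = 288.
So a = 288, b = 568, c = 712, d = 2023.
OR = (a·d)/(b·c) = (288 × 2023) / (568 × 712) = 582624 / 404416 = 1.44066

1.44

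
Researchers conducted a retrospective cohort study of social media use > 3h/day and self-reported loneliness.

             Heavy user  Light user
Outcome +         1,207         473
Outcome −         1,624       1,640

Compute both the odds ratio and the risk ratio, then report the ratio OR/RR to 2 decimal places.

1.35

Reading the table with exposure as columns: a = 1207 (Heavy user, case), b = 1624 (Heavy user, non-case), c = 473 (Light user, case), d = 1640.
OR = (1207·1640)/(1624·473) = 1979480/768152 = 2.57694
Risk in exposed = 1207/2831 = 0.42635; risk in unexposed = 473/2113 = 0.22385; RR = 1.90461
OR/RR = 2.57694 / 1.90461 = 1.35300
The outcome is not rare, so the OR lies further from 1 than the RR.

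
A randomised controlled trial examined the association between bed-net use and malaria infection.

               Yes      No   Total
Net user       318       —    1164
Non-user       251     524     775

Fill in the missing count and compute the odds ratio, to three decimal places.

The missing cell is in the exposed row: 1164 − 318 = 846.
So a = 318, b = 846, c = 251, d = 524.
OR = (a·d)/(b·c) = (318 × 524) / (846 × 251) = 166632 / 212346 = 0.78472

0.785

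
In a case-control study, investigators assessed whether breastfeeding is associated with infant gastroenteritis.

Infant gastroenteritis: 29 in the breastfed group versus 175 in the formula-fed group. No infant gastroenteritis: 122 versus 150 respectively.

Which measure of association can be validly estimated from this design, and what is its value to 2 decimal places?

0.20

From the description: a = 29, b = 122, c = 175, d = 150.
This is a case-control study: participants were sampled on outcome status, so risks in the source population cannot be estimated directly — relative risk is not valid here. The odds ratio is the appropriate measure.
OR = (a·d)/(b·c) = (29 × 150) / (122 × 175) = 4350 / 21350 = 0.20375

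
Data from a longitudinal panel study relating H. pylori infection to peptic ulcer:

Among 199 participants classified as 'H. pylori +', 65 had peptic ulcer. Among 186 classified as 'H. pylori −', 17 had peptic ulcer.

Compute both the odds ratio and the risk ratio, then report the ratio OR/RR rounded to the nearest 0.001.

From the description: a = 65, b = 134, c = 17, d = 169.
OR = (65·169)/(134·17) = 10985/2278 = 4.82221
Risk in exposed = 65/199 = 0.32663; risk in unexposed = 17/186 = 0.09140; RR = 3.57375
OR/RR = 4.82221 / 3.57375 = 1.34934
The outcome is not rare, so the OR lies further from 1 than the RR.

1.349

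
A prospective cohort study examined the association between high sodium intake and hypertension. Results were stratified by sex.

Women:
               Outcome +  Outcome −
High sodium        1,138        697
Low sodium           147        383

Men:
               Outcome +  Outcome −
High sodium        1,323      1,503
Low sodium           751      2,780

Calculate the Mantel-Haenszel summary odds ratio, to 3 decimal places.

OR_MH = Σ(aᵢdᵢ/nᵢ) / Σ(bᵢcᵢ/nᵢ), where nᵢ is the stratum total.
Stratum 1 (Women): n = 2365; a·d/n = 1138·383/2365 = 184.2934; b·c/n = 697·147/2365 = 43.3230
Stratum 2 (Men): n = 6357; a·d/n = 1323·2780/6357 = 578.5654; b·c/n = 1503·751/6357 = 177.5606
OR_MH = (184.2934 + 578.5654) / (43.3230 + 177.5606) = 762.8588 / 220.8837 = 3.45367

3.454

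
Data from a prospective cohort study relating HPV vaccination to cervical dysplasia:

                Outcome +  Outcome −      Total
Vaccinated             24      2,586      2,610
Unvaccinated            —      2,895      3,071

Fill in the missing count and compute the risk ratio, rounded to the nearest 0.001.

0.160

The missing cell is in the unexposed row: 3071 − 2895 = 176.
So a = 24, b = 2586, c = 176, d = 2895.
RR = [a/(a+b)] / [c/(c+d)] = (24/2610) / (176/3071) = 0.00920/0.05731 = 0.16045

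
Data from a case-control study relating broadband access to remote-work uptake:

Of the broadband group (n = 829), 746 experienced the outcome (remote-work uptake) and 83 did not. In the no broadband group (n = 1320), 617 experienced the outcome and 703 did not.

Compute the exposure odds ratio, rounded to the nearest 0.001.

10.241

From the description: a = 746, b = 83, c = 617, d = 703.
OR = (a·d)/(b·c) = (746 × 703) / (83 × 617) = 524438 / 51211 = 10.24073
The odds of remote-work uptake are about 10.24 times as high in the broadband group.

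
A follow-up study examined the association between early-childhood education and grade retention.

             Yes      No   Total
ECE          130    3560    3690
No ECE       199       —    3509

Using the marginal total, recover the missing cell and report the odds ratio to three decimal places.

0.607

The missing cell is in the unexposed row: 3509 − 199 = 3310.
So a = 130, b = 3560, c = 199, d = 3310.
OR = (a·d)/(b·c) = (130 × 3310) / (3560 × 199) = 430300 / 708440 = 0.60739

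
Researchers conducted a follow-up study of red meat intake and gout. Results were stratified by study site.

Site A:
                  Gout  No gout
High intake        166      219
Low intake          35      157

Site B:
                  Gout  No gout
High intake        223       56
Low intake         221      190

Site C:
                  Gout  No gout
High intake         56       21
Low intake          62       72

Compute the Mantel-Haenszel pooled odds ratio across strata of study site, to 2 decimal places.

3.36

OR_MH = Σ(aᵢdᵢ/nᵢ) / Σ(bᵢcᵢ/nᵢ), where nᵢ is the stratum total.
Stratum 1 (Site A): n = 577; a·d/n = 166·157/577 = 45.1681; b·c/n = 219·35/577 = 13.2842
Stratum 2 (Site B): n = 690; a·d/n = 223·190/690 = 61.4058; b·c/n = 56·221/690 = 17.9362
Stratum 3 (Site C): n = 211; a·d/n = 56·72/211 = 19.1090; b·c/n = 21·62/211 = 6.1706
OR_MH = (45.1681 + 61.4058 + 19.1090) / (13.2842 + 17.9362 + 6.1706) = 125.6829 / 37.3911 = 3.36131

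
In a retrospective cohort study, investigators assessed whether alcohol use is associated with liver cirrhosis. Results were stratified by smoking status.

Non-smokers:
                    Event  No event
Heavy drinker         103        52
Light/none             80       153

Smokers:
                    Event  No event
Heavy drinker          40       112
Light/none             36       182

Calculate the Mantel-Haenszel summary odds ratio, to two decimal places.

2.79

OR_MH = Σ(aᵢdᵢ/nᵢ) / Σ(bᵢcᵢ/nᵢ), where nᵢ is the stratum total.
Stratum 1 (Non-smokers): n = 388; a·d/n = 103·153/388 = 40.6160; b·c/n = 52·80/388 = 10.7216
Stratum 2 (Smokers): n = 370; a·d/n = 40·182/370 = 19.6757; b·c/n = 112·36/370 = 10.8973
OR_MH = (40.6160 + 19.6757) / (10.7216 + 10.8973) = 60.2917 / 21.6189 = 2.78883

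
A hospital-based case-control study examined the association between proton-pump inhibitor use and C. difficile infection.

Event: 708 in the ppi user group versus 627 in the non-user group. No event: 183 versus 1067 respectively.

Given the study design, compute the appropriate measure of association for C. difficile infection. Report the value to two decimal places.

From the description: a = 708, b = 183, c = 627, d = 1067.
This is a hospital-based case-control study: participants were sampled on outcome status, so risks in the source population cannot be estimated directly — relative risk is not valid here. The odds ratio is the appropriate measure.
OR = (a·d)/(b·c) = (708 × 1067) / (183 × 627) = 755436 / 114741 = 6.58384

6.58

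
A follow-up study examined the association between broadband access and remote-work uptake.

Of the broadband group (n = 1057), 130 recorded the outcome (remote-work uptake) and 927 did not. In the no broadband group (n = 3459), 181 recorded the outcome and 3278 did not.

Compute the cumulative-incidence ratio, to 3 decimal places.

From the description: a = 130, b = 927, c = 181, d = 3278.
Risk in exposed = 130/1057 = 0.12299; risk in unexposed = 181/3459 = 0.05233.
RR = 0.12299 / 0.05233 = 2.35039
The risk among the exposed is 2.35 times that among the unexposed.

2.350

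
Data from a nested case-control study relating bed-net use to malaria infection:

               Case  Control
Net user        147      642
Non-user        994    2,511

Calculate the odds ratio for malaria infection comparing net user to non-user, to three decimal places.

0.578

Cells: a = 147, b = 642, c = 994, d = 2511.
OR = (a·d)/(b·c) = (147 × 2511) / (642 × 994) = 369117 / 638148 = 0.57842
Exposure is associated with lower odds of malaria infection (OR = 0.58 < 1).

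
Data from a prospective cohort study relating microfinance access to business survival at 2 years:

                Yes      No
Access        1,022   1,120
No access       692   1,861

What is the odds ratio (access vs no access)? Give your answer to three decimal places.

Cells: a = 1022, b = 1120, c = 692, d = 1861.
OR = (a·d)/(b·c) = (1022 × 1861) / (1120 × 692) = 1901942 / 775040 = 2.45399
The odds of business survival at 2 years are about 2.45 times as high in the access group.

2.454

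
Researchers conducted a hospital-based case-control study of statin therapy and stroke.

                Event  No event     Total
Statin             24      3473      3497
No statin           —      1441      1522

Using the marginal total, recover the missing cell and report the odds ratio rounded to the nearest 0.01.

0.12

The missing cell is in the unexposed row: 1522 − 1441 = 81.
So a = 24, b = 3473, c = 81, d = 1441.
OR = (a·d)/(b·c) = (24 × 1441) / (3473 × 81) = 34584 / 281313 = 0.12294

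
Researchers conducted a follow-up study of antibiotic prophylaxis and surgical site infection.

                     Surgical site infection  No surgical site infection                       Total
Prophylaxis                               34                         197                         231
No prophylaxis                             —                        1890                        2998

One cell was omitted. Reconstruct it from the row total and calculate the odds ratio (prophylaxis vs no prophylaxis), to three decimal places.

0.294

The missing cell is in the unexposed row: 2998 − 1890 = 1108.
So a = 34, b = 197, c = 1108, d = 1890.
OR = (a·d)/(b·c) = (34 × 1890) / (197 × 1108) = 64260 / 218276 = 0.29440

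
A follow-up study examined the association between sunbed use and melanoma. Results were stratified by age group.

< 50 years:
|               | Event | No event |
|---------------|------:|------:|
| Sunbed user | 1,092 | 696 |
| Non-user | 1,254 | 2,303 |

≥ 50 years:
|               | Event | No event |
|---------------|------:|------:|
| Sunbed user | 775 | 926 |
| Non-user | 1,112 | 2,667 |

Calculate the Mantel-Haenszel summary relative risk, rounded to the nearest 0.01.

RR_MH = Σ(aᵢ·n₀ᵢ/nᵢ) / Σ(cᵢ·n₁ᵢ/nᵢ), with n₁ᵢ = aᵢ+bᵢ (exposed), n₀ᵢ = cᵢ+dᵢ (unexposed), nᵢ = n₁ᵢ+n₀ᵢ.
Stratum 1 (< 50 years): n₁ = 1788, n₀ = 3557, n = 5345; a·n₀/n = 1092·3557/5345 = 726.7061; c·n₁/n = 1254·1788/5345 = 419.4859
Stratum 2 (≥ 50 years): n₁ = 1701, n₀ = 3779, n = 5480; a·n₀/n = 775·3779/5480 = 534.4389; c·n₁/n = 1112·1701/5480 = 345.1664
RR_MH = (726.7061 + 534.4389) / (419.4859 + 345.1664) = 1261.1449 / 764.6523 = 1.64931

1.65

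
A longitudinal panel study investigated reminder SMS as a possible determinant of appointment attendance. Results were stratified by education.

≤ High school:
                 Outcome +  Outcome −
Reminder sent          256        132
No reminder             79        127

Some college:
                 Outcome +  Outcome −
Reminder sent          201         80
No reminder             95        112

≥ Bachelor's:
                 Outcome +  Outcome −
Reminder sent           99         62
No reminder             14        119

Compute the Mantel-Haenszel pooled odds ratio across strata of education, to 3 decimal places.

OR_MH = Σ(aᵢdᵢ/nᵢ) / Σ(bᵢcᵢ/nᵢ), where nᵢ is the stratum total.
Stratum 1 (≤ High school): n = 594; a·d/n = 256·127/594 = 54.7340; b·c/n = 132·79/594 = 17.5556
Stratum 2 (Some college): n = 488; a·d/n = 201·112/488 = 46.1311; b·c/n = 80·95/488 = 15.5738
Stratum 3 (≥ Bachelor's): n = 294; a·d/n = 99·119/294 = 40.0714; b·c/n = 62·14/294 = 2.9524
OR_MH = (54.7340 + 46.1311 + 40.0714) / (17.5556 + 15.5738 + 2.9524) = 140.9366 / 36.0817 = 3.90604

3.906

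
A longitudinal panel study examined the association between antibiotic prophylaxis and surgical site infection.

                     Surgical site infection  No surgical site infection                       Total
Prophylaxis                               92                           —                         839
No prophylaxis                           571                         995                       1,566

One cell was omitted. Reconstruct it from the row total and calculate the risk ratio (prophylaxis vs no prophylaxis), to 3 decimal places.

The missing cell is in the exposed row: 839 − 92 = 747.
So a = 92, b = 747, c = 571, d = 995.
RR = [a/(a+b)] / [c/(c+d)] = (92/839) / (571/1566) = 0.10965/0.36462 = 0.30073

0.301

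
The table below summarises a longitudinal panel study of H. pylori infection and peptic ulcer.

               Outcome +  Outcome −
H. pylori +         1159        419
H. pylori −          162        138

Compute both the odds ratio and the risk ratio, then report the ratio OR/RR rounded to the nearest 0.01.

1.73

Cells: a = 1159, b = 419, c = 162, d = 138.
OR = (1159·138)/(419·162) = 159942/67878 = 2.35632
Risk in exposed = 1159/1578 = 0.73447; risk in unexposed = 162/300 = 0.54000; RR = 1.36014
OR/RR = 2.35632 / 1.36014 = 1.73241
The outcome is not rare, so the OR lies further from 1 than the RR.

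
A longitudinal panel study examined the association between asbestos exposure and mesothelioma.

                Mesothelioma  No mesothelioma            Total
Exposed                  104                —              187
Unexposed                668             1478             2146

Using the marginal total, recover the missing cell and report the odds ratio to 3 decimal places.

2.772

The missing cell is in the exposed row: 187 − 104 = 83.
So a = 104, b = 83, c = 668, d = 1478.
OR = (a·d)/(b·c) = (104 × 1478) / (83 × 668) = 153712 / 55444 = 2.77238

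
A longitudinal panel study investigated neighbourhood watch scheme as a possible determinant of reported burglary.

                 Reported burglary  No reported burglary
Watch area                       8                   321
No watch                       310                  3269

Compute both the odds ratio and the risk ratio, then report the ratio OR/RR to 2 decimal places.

Cells: a = 8, b = 321, c = 310, d = 3269.
OR = (8·3269)/(321·310) = 26152/99510 = 0.26281
Risk in exposed = 8/329 = 0.02432; risk in unexposed = 310/3579 = 0.08662; RR = 0.28073
OR/RR = 0.26281 / 0.28073 = 0.93615
The outcome is rare in both groups, so OR ≈ RR (ratio near 1).

0.94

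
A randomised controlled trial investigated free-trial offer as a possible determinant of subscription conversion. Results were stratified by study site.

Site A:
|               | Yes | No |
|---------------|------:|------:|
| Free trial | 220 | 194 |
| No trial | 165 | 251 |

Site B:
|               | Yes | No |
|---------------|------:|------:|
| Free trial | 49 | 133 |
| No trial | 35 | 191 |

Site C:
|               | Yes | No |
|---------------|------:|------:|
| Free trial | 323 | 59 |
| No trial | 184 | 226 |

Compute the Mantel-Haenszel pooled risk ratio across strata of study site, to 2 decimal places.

RR_MH = Σ(aᵢ·n₀ᵢ/nᵢ) / Σ(cᵢ·n₁ᵢ/nᵢ), with n₁ᵢ = aᵢ+bᵢ (exposed), n₀ᵢ = cᵢ+dᵢ (unexposed), nᵢ = n₁ᵢ+n₀ᵢ.
Stratum 1 (Site A): n₁ = 414, n₀ = 416, n = 830; a·n₀/n = 220·416/830 = 110.2651; c·n₁/n = 165·414/830 = 82.3012
Stratum 2 (Site B): n₁ = 182, n₀ = 226, n = 408; a·n₀/n = 49·226/408 = 27.1422; c·n₁/n = 35·182/408 = 15.6127
Stratum 3 (Site C): n₁ = 382, n₀ = 410, n = 792; a·n₀/n = 323·410/792 = 167.2096; c·n₁/n = 184·382/792 = 88.7475
RR_MH = (110.2651 + 27.1422 + 167.2096) / (82.3012 + 15.6127 + 88.7475) = 304.6168 / 186.6614 = 1.63192

1.63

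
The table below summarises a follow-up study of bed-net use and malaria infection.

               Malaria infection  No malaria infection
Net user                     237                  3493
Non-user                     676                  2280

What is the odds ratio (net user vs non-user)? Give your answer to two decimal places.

0.23

Cells: a = 237, b = 3493, c = 676, d = 2280.
OR = (a·d)/(b·c) = (237 × 2280) / (3493 × 676) = 540360 / 2361268 = 0.22884
Exposure is associated with lower odds of malaria infection (OR = 0.23 < 1).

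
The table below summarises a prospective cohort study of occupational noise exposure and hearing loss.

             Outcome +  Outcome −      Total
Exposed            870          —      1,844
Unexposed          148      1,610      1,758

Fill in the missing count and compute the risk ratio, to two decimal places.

5.60

The missing cell is in the exposed row: 1844 − 870 = 974.
So a = 870, b = 974, c = 148, d = 1610.
RR = [a/(a+b)] / [c/(c+d)] = (870/1844) / (148/1758) = 0.47180/0.08419 = 5.60422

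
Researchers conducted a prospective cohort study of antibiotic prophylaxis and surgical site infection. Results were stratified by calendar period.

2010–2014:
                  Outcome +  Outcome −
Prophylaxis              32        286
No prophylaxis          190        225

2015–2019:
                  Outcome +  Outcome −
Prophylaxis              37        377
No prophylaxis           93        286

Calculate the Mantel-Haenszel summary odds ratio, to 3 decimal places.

OR_MH = Σ(aᵢdᵢ/nᵢ) / Σ(bᵢcᵢ/nᵢ), where nᵢ is the stratum total.
Stratum 1 (2010–2014): n = 733; a·d/n = 32·225/733 = 9.8226; b·c/n = 286·190/733 = 74.1337
Stratum 2 (2015–2019): n = 793; a·d/n = 37·286/793 = 13.3443; b·c/n = 377·93/793 = 44.2131
OR_MH = (9.8226 + 13.3443) / (74.1337 + 44.2131) = 23.1669 / 118.3468 = 0.19575

0.196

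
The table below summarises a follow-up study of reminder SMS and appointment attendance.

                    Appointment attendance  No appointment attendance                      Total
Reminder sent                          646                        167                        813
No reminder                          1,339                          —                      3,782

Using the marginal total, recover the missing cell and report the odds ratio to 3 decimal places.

The missing cell is in the unexposed row: 3782 − 1339 = 2443.
So a = 646, b = 167, c = 1339, d = 2443.
OR = (a·d)/(b·c) = (646 × 2443) / (167 × 1339) = 1578178 / 223613 = 7.05763

7.058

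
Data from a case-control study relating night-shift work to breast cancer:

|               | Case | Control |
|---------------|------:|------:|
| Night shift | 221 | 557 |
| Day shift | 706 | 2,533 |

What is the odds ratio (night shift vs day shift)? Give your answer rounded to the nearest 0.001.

Cells: a = 221, b = 557, c = 706, d = 2533.
OR = (a·d)/(b·c) = (221 × 2533) / (557 × 706) = 559793 / 393242 = 1.42353
The odds of breast cancer are about 1.42 times as high in the night shift group.

1.424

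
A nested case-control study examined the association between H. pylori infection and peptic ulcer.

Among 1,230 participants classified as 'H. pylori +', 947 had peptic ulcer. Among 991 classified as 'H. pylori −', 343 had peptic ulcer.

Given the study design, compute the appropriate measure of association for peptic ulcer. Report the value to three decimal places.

6.322

From the description: a = 947, b = 283, c = 343, d = 648.
This is a nested case-control study: participants were sampled on outcome status, so risks in the source population cannot be estimated directly — relative risk is not valid here. The odds ratio is the appropriate measure.
OR = (a·d)/(b·c) = (947 × 648) / (283 × 343) = 613656 / 97069 = 6.32185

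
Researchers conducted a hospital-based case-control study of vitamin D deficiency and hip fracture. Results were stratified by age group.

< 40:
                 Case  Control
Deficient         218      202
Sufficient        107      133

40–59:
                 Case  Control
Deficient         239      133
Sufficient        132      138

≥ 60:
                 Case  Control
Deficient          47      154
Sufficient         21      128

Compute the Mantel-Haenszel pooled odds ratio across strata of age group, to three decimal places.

1.622

OR_MH = Σ(aᵢdᵢ/nᵢ) / Σ(bᵢcᵢ/nᵢ), where nᵢ is the stratum total.
Stratum 1 (< 40): n = 660; a·d/n = 218·133/660 = 43.9303; b·c/n = 202·107/660 = 32.7485
Stratum 2 (40–59): n = 642; a·d/n = 239·138/642 = 51.3738; b·c/n = 133·132/642 = 27.3458
Stratum 3 (≥ 60): n = 350; a·d/n = 47·128/350 = 17.1886; b·c/n = 154·21/350 = 9.2400
OR_MH = (43.9303 + 51.3738 + 17.1886) / (32.7485 + 27.3458 + 9.2400) = 112.4927 / 69.3343 = 1.62247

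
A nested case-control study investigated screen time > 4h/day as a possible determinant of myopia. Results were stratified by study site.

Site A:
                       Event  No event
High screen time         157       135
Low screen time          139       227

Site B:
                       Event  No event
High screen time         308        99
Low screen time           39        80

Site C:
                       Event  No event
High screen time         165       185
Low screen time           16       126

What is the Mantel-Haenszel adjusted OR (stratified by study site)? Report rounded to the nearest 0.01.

OR_MH = Σ(aᵢdᵢ/nᵢ) / Σ(bᵢcᵢ/nᵢ), where nᵢ is the stratum total.
Stratum 1 (Site A): n = 658; a·d/n = 157·227/658 = 54.1626; b·c/n = 135·139/658 = 28.5182
Stratum 2 (Site B): n = 526; a·d/n = 308·80/526 = 46.8441; b·c/n = 99·39/526 = 7.3403
Stratum 3 (Site C): n = 492; a·d/n = 165·126/492 = 42.2561; b·c/n = 185·16/492 = 6.0163
OR_MH = (54.1626 + 46.8441 + 42.2561) / (28.5182 + 7.3403 + 6.0163) = 143.2628 / 41.8748 = 3.42122

3.42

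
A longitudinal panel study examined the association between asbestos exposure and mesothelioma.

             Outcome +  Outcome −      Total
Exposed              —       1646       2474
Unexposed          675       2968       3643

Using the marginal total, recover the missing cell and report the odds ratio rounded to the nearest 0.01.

The missing cell is in the exposed row: 2474 − 1646 = 828.
So a = 828, b = 1646, c = 675, d = 2968.
OR = (a·d)/(b·c) = (828 × 2968) / (1646 × 675) = 2457504 / 1111050 = 2.21188

2.21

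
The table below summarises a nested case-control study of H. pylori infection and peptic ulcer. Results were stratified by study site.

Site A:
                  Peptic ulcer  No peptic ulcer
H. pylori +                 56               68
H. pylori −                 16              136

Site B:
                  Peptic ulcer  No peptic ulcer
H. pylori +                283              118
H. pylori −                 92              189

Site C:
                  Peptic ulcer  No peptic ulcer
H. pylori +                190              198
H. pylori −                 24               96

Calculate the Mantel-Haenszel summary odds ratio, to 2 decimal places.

4.86

OR_MH = Σ(aᵢdᵢ/nᵢ) / Σ(bᵢcᵢ/nᵢ), where nᵢ is the stratum total.
Stratum 1 (Site A): n = 276; a·d/n = 56·136/276 = 27.5942; b·c/n = 68·16/276 = 3.9420
Stratum 2 (Site B): n = 682; a·d/n = 283·189/682 = 78.4267; b·c/n = 118·92/682 = 15.9179
Stratum 3 (Site C): n = 508; a·d/n = 190·96/508 = 35.9055; b·c/n = 198·24/508 = 9.3543
OR_MH = (27.5942 + 78.4267 + 35.9055) / (3.9420 + 15.9179 + 9.3543) = 141.9264 / 29.2142 = 4.85812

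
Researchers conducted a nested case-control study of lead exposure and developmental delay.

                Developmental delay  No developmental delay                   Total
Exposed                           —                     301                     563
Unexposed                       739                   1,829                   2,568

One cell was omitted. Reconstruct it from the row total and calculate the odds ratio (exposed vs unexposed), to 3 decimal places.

The missing cell is in the exposed row: 563 − 301 = 262.
So a = 262, b = 301, c = 739, d = 1829.
OR = (a·d)/(b·c) = (262 × 1829) / (301 × 739) = 479198 / 222439 = 2.15429

2.154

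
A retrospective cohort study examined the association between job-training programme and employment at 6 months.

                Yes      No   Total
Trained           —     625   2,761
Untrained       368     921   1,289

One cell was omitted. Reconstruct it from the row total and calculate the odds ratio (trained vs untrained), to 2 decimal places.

The missing cell is in the exposed row: 2761 − 625 = 2136.
So a = 2136, b = 625, c = 368, d = 921.
OR = (a·d)/(b·c) = (2136 × 921) / (625 × 368) = 1967256 / 230000 = 8.55329

8.55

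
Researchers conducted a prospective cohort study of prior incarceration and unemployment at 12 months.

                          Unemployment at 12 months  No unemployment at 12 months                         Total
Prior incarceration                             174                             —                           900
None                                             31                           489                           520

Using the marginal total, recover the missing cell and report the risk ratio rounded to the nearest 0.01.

3.24

The missing cell is in the exposed row: 900 − 174 = 726.
So a = 174, b = 726, c = 31, d = 489.
RR = [a/(a+b)] / [c/(c+d)] = (174/900) / (31/520) = 0.19333/0.05962 = 3.24301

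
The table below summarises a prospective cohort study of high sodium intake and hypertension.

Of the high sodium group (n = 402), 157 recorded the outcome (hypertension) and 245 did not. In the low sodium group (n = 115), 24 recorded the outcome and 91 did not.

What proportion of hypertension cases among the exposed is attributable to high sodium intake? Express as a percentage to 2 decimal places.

46.56

From the description: a = 157, b = 245, c = 24, d = 91.
Risk in exposed = 157/402 = 0.39055; risk in unexposed = 24/115 = 0.20870.
RR = 0.39055/0.20870 = 1.87137
AR% = (RR − 1)/RR × 100 = (1.87137 − 1)/1.87137 × 100 = 46.5633%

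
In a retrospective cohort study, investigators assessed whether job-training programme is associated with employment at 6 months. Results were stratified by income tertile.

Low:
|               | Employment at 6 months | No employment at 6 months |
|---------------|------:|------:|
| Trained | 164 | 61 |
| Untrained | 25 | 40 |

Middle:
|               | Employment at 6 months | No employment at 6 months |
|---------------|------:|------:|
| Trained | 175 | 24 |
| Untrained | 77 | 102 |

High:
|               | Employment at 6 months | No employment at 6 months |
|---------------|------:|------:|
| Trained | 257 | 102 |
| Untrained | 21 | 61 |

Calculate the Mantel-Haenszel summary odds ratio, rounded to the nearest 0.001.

7.024

OR_MH = Σ(aᵢdᵢ/nᵢ) / Σ(bᵢcᵢ/nᵢ), where nᵢ is the stratum total.
Stratum 1 (Low): n = 290; a·d/n = 164·40/290 = 22.6207; b·c/n = 61·25/290 = 5.2586
Stratum 2 (Middle): n = 378; a·d/n = 175·102/378 = 47.2222; b·c/n = 24·77/378 = 4.8889
Stratum 3 (High): n = 441; a·d/n = 257·61/441 = 35.5488; b·c/n = 102·21/441 = 4.8571
OR_MH = (22.6207 + 47.2222 + 35.5488) / (5.2586 + 4.8889 + 4.8571) = 105.3917 / 15.0047 = 7.02393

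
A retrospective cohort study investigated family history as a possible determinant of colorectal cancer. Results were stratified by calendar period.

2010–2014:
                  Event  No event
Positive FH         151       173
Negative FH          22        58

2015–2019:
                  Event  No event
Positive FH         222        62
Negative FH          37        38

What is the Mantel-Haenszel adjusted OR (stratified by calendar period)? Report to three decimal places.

OR_MH = Σ(aᵢdᵢ/nᵢ) / Σ(bᵢcᵢ/nᵢ), where nᵢ is the stratum total.
Stratum 1 (2010–2014): n = 404; a·d/n = 151·58/404 = 21.6782; b·c/n = 173·22/404 = 9.4208
Stratum 2 (2015–2019): n = 359; a·d/n = 222·38/359 = 23.4986; b·c/n = 62·37/359 = 6.3900
OR_MH = (21.6782 + 23.4986) / (9.4208 + 6.3900) = 45.1768 / 15.8108 = 2.85735

2.857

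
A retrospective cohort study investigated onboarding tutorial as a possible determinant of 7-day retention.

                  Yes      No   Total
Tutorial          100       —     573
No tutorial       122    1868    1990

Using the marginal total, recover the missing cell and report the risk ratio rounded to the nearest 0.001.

2.847

The missing cell is in the exposed row: 573 − 100 = 473.
So a = 100, b = 473, c = 122, d = 1868.
RR = [a/(a+b)] / [c/(c+d)] = (100/573) / (122/1990) = 0.17452/0.06131 = 2.84668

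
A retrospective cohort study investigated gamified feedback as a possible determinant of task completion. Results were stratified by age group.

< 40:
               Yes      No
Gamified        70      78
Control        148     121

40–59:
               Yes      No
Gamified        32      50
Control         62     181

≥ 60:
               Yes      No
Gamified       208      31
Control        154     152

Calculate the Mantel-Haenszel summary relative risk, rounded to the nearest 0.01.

1.37

RR_MH = Σ(aᵢ·n₀ᵢ/nᵢ) / Σ(cᵢ·n₁ᵢ/nᵢ), with n₁ᵢ = aᵢ+bᵢ (exposed), n₀ᵢ = cᵢ+dᵢ (unexposed), nᵢ = n₁ᵢ+n₀ᵢ.
Stratum 1 (< 40): n₁ = 148, n₀ = 269, n = 417; a·n₀/n = 70·269/417 = 45.1559; c·n₁/n = 148·148/417 = 52.5276
Stratum 2 (40–59): n₁ = 82, n₀ = 243, n = 325; a·n₀/n = 32·243/325 = 23.9262; c·n₁/n = 62·82/325 = 15.6431
Stratum 3 (≥ 60): n₁ = 239, n₀ = 306, n = 545; a·n₀/n = 208·306/545 = 116.7853; c·n₁/n = 154·239/545 = 67.5339
RR_MH = (45.1559 + 23.9262 + 116.7853) / (52.5276 + 15.6431 + 67.5339) = 185.8674 / 135.7046 = 1.36965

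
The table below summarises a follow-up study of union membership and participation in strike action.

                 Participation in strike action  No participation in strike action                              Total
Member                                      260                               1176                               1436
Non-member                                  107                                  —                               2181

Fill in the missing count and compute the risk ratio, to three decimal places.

3.691

The missing cell is in the unexposed row: 2181 − 107 = 2074.
So a = 260, b = 1176, c = 107, d = 2074.
RR = [a/(a+b)] / [c/(c+d)] = (260/1436) / (107/2181) = 0.18106/0.04906 = 3.69055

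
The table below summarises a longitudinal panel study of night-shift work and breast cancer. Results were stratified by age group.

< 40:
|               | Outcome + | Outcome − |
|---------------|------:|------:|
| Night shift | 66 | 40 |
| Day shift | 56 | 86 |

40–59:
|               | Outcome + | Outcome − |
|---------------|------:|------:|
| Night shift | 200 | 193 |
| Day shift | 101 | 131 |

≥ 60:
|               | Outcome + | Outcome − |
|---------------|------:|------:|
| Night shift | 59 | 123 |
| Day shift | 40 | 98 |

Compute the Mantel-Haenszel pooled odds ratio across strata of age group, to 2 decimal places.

1.49

OR_MH = Σ(aᵢdᵢ/nᵢ) / Σ(bᵢcᵢ/nᵢ), where nᵢ is the stratum total.
Stratum 1 (< 40): n = 248; a·d/n = 66·86/248 = 22.8871; b·c/n = 40·56/248 = 9.0323
Stratum 2 (40–59): n = 625; a·d/n = 200·131/625 = 41.9200; b·c/n = 193·101/625 = 31.1888
Stratum 3 (≥ 60): n = 320; a·d/n = 59·98/320 = 18.0688; b·c/n = 123·40/320 = 15.3750
OR_MH = (22.8871 + 41.9200 + 18.0688) / (9.0323 + 31.1888 + 15.3750) = 82.8758 / 55.5961 = 1.49068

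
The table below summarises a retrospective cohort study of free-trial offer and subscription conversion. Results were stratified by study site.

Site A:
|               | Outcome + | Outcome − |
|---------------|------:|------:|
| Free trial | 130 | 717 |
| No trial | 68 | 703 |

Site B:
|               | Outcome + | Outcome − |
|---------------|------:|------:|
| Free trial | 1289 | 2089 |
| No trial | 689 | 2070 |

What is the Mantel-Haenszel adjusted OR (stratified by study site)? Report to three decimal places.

1.856

OR_MH = Σ(aᵢdᵢ/nᵢ) / Σ(bᵢcᵢ/nᵢ), where nᵢ is the stratum total.
Stratum 1 (Site A): n = 1618; a·d/n = 130·703/1618 = 56.4833; b·c/n = 717·68/1618 = 30.1335
Stratum 2 (Site B): n = 6137; a·d/n = 1289·2070/6137 = 434.7776; b·c/n = 2089·689/6137 = 234.5317
OR_MH = (56.4833 + 434.7776) / (30.1335 + 234.5317) = 491.2609 / 264.6652 = 1.85616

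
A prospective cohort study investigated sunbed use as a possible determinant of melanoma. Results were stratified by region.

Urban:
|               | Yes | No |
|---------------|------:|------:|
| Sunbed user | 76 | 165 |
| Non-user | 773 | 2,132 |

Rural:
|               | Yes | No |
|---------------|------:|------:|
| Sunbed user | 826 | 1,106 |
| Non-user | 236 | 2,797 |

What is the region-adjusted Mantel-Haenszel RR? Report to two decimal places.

3.81

RR_MH = Σ(aᵢ·n₀ᵢ/nᵢ) / Σ(cᵢ·n₁ᵢ/nᵢ), with n₁ᵢ = aᵢ+bᵢ (exposed), n₀ᵢ = cᵢ+dᵢ (unexposed), nᵢ = n₁ᵢ+n₀ᵢ.
Stratum 1 (Urban): n₁ = 241, n₀ = 2905, n = 3146; a·n₀/n = 76·2905/3146 = 70.1780; c·n₁/n = 773·241/3146 = 59.2158
Stratum 2 (Rural): n₁ = 1932, n₀ = 3033, n = 4965; a·n₀/n = 826·3033/4965 = 504.5837; c·n₁/n = 236·1932/4965 = 91.8332
RR_MH = (70.1780 + 504.5837) / (59.2158 + 91.8332) = 574.7617 / 151.0491 = 3.80513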